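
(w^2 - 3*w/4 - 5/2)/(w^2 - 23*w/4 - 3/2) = (-4*w^2 + 3*w + 10)/(-4*w^2 + 23*w + 6)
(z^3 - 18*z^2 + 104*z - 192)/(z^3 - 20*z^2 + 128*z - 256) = (z - 6)/(z - 8)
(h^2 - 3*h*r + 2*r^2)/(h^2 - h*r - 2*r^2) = (h - r)/(h + r)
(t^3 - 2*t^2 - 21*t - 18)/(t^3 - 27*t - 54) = (t + 1)/(t + 3)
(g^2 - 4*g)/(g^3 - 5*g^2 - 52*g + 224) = g/(g^2 - g - 56)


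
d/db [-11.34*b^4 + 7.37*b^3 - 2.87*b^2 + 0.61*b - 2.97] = -45.36*b^3 + 22.11*b^2 - 5.74*b + 0.61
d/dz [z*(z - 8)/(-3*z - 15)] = (-z^2 - 10*z + 40)/(3*(z^2 + 10*z + 25))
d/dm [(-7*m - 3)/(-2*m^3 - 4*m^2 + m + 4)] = (14*m^3 + 28*m^2 - 7*m - (7*m + 3)*(6*m^2 + 8*m - 1) - 28)/(2*m^3 + 4*m^2 - m - 4)^2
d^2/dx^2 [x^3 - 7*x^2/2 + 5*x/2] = 6*x - 7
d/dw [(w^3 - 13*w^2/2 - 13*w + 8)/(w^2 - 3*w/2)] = (4*w^4 - 12*w^3 + 91*w^2 - 64*w + 48)/(w^2*(4*w^2 - 12*w + 9))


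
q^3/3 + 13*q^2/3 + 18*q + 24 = (q/3 + 1)*(q + 4)*(q + 6)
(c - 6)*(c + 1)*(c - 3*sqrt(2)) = c^3 - 5*c^2 - 3*sqrt(2)*c^2 - 6*c + 15*sqrt(2)*c + 18*sqrt(2)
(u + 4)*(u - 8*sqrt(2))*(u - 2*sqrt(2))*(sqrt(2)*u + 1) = sqrt(2)*u^4 - 19*u^3 + 4*sqrt(2)*u^3 - 76*u^2 + 22*sqrt(2)*u^2 + 32*u + 88*sqrt(2)*u + 128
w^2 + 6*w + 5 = (w + 1)*(w + 5)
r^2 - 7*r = r*(r - 7)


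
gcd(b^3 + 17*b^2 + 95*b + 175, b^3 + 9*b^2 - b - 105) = b^2 + 12*b + 35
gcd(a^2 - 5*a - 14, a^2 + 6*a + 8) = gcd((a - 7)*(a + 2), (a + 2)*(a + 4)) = a + 2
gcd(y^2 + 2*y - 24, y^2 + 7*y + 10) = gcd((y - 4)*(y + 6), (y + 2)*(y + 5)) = 1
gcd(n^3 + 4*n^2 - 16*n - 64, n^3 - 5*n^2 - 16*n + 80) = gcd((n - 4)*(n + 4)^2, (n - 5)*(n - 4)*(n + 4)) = n^2 - 16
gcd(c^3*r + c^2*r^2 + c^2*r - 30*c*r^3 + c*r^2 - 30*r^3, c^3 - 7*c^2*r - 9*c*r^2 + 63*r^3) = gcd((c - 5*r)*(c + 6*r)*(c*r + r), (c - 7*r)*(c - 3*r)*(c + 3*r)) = 1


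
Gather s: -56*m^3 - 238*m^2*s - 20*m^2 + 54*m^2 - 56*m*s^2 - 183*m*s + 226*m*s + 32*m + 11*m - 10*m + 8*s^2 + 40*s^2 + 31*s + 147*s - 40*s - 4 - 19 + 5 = -56*m^3 + 34*m^2 + 33*m + s^2*(48 - 56*m) + s*(-238*m^2 + 43*m + 138) - 18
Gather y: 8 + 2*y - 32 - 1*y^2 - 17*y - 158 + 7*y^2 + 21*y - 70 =6*y^2 + 6*y - 252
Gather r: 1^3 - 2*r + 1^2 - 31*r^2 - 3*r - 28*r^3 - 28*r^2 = -28*r^3 - 59*r^2 - 5*r + 2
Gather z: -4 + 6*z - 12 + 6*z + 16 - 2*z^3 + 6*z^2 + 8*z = -2*z^3 + 6*z^2 + 20*z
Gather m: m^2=m^2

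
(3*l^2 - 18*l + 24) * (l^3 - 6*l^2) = 3*l^5 - 36*l^4 + 132*l^3 - 144*l^2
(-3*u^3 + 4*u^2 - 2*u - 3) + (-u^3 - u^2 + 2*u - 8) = -4*u^3 + 3*u^2 - 11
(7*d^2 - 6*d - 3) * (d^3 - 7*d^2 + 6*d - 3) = 7*d^5 - 55*d^4 + 81*d^3 - 36*d^2 + 9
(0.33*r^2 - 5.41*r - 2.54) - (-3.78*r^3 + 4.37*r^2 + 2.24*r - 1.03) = 3.78*r^3 - 4.04*r^2 - 7.65*r - 1.51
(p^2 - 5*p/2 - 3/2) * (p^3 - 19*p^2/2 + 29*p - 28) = p^5 - 12*p^4 + 205*p^3/4 - 345*p^2/4 + 53*p/2 + 42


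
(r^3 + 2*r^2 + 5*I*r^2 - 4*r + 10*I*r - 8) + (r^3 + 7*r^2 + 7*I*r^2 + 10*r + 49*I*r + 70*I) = 2*r^3 + 9*r^2 + 12*I*r^2 + 6*r + 59*I*r - 8 + 70*I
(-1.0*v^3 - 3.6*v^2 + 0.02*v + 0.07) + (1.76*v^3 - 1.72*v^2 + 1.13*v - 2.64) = 0.76*v^3 - 5.32*v^2 + 1.15*v - 2.57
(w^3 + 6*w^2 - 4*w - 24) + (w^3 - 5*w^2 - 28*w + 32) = 2*w^3 + w^2 - 32*w + 8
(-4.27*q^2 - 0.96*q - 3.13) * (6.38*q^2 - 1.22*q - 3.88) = -27.2426*q^4 - 0.9154*q^3 - 2.2306*q^2 + 7.5434*q + 12.1444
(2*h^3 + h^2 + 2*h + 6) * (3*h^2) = 6*h^5 + 3*h^4 + 6*h^3 + 18*h^2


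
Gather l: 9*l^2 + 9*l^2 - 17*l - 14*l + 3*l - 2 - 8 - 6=18*l^2 - 28*l - 16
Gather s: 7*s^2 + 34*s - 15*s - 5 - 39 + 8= 7*s^2 + 19*s - 36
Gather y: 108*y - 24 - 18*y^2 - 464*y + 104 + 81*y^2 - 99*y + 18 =63*y^2 - 455*y + 98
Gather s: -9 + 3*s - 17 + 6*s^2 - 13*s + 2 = 6*s^2 - 10*s - 24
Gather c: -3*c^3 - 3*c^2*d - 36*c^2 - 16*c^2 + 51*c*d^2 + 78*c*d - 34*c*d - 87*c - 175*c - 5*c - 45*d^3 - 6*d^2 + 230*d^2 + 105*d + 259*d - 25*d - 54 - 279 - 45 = -3*c^3 + c^2*(-3*d - 52) + c*(51*d^2 + 44*d - 267) - 45*d^3 + 224*d^2 + 339*d - 378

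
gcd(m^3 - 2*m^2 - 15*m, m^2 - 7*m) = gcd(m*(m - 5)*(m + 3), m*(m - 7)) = m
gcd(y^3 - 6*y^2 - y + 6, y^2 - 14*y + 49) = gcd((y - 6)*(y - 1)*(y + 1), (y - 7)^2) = 1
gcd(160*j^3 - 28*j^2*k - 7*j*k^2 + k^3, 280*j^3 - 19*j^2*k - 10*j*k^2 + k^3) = 40*j^2 + 3*j*k - k^2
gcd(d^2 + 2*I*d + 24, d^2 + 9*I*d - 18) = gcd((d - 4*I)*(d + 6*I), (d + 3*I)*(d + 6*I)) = d + 6*I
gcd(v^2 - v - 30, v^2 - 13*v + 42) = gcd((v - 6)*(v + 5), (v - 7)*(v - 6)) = v - 6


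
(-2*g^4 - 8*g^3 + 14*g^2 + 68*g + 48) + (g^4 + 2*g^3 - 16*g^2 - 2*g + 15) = -g^4 - 6*g^3 - 2*g^2 + 66*g + 63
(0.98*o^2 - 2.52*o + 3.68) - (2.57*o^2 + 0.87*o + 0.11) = -1.59*o^2 - 3.39*o + 3.57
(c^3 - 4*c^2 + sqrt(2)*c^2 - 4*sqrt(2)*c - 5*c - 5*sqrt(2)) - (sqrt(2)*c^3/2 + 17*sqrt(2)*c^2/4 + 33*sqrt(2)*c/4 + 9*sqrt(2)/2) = -sqrt(2)*c^3/2 + c^3 - 13*sqrt(2)*c^2/4 - 4*c^2 - 49*sqrt(2)*c/4 - 5*c - 19*sqrt(2)/2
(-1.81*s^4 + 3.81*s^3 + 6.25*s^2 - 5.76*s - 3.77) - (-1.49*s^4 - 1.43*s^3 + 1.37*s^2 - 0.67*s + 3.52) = -0.32*s^4 + 5.24*s^3 + 4.88*s^2 - 5.09*s - 7.29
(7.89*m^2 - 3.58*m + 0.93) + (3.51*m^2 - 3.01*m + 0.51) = 11.4*m^2 - 6.59*m + 1.44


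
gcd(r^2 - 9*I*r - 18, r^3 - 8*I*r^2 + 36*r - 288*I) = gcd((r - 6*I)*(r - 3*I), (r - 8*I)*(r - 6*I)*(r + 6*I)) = r - 6*I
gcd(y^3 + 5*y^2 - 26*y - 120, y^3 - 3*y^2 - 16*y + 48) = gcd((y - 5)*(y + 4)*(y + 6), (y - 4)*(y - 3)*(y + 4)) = y + 4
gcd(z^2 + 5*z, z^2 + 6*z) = z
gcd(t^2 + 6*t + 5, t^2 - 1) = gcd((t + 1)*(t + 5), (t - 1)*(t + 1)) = t + 1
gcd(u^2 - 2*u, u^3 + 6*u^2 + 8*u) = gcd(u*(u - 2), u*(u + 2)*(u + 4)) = u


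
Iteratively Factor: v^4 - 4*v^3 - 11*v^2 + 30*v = (v - 2)*(v^3 - 2*v^2 - 15*v) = (v - 2)*(v + 3)*(v^2 - 5*v) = (v - 5)*(v - 2)*(v + 3)*(v)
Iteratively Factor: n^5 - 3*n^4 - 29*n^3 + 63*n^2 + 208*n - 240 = (n + 3)*(n^4 - 6*n^3 - 11*n^2 + 96*n - 80) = (n - 5)*(n + 3)*(n^3 - n^2 - 16*n + 16) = (n - 5)*(n - 1)*(n + 3)*(n^2 - 16) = (n - 5)*(n - 1)*(n + 3)*(n + 4)*(n - 4)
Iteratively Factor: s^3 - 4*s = (s + 2)*(s^2 - 2*s) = (s - 2)*(s + 2)*(s)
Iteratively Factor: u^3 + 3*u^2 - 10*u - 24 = (u + 4)*(u^2 - u - 6) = (u - 3)*(u + 4)*(u + 2)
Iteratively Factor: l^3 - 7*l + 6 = (l + 3)*(l^2 - 3*l + 2) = (l - 2)*(l + 3)*(l - 1)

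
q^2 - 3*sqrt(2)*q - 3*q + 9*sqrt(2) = (q - 3)*(q - 3*sqrt(2))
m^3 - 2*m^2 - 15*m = m*(m - 5)*(m + 3)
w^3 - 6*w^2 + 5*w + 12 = (w - 4)*(w - 3)*(w + 1)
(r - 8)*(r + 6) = r^2 - 2*r - 48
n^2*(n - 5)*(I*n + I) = I*n^4 - 4*I*n^3 - 5*I*n^2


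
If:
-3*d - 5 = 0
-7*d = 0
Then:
No Solution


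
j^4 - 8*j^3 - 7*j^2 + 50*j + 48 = (j - 8)*(j - 3)*(j + 1)*(j + 2)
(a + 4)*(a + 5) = a^2 + 9*a + 20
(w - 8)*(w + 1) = w^2 - 7*w - 8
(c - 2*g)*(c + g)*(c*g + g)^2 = c^4*g^2 - c^3*g^3 + 2*c^3*g^2 - 2*c^2*g^4 - 2*c^2*g^3 + c^2*g^2 - 4*c*g^4 - c*g^3 - 2*g^4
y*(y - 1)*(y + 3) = y^3 + 2*y^2 - 3*y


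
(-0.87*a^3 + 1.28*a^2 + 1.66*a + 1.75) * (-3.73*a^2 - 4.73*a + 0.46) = 3.2451*a^5 - 0.6593*a^4 - 12.6464*a^3 - 13.7905*a^2 - 7.5139*a + 0.805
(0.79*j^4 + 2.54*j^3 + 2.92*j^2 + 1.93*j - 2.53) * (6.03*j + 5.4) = 4.7637*j^5 + 19.5822*j^4 + 31.3236*j^3 + 27.4059*j^2 - 4.8339*j - 13.662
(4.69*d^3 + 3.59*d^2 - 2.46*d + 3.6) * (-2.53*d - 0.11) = -11.8657*d^4 - 9.5986*d^3 + 5.8289*d^2 - 8.8374*d - 0.396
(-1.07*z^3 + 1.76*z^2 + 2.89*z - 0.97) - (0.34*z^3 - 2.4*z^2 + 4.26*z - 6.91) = -1.41*z^3 + 4.16*z^2 - 1.37*z + 5.94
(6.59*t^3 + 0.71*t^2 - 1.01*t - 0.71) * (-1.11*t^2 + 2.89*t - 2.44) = -7.3149*t^5 + 18.257*t^4 - 12.9066*t^3 - 3.8632*t^2 + 0.4125*t + 1.7324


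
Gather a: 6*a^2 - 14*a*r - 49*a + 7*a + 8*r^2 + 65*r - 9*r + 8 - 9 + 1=6*a^2 + a*(-14*r - 42) + 8*r^2 + 56*r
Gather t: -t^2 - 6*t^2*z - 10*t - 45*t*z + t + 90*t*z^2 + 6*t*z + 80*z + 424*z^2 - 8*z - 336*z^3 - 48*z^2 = t^2*(-6*z - 1) + t*(90*z^2 - 39*z - 9) - 336*z^3 + 376*z^2 + 72*z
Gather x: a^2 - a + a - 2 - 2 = a^2 - 4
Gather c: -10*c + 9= 9 - 10*c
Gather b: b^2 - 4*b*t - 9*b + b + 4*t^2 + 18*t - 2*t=b^2 + b*(-4*t - 8) + 4*t^2 + 16*t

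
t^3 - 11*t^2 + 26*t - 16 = (t - 8)*(t - 2)*(t - 1)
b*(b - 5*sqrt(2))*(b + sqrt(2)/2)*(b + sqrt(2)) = b^4 - 7*sqrt(2)*b^3/2 - 14*b^2 - 5*sqrt(2)*b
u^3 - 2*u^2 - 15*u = u*(u - 5)*(u + 3)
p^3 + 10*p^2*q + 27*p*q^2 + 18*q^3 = (p + q)*(p + 3*q)*(p + 6*q)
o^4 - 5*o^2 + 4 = (o - 2)*(o - 1)*(o + 1)*(o + 2)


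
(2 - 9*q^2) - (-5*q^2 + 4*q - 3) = -4*q^2 - 4*q + 5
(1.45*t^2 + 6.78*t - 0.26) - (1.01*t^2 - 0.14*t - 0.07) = 0.44*t^2 + 6.92*t - 0.19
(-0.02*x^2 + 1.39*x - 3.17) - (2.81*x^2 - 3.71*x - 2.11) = -2.83*x^2 + 5.1*x - 1.06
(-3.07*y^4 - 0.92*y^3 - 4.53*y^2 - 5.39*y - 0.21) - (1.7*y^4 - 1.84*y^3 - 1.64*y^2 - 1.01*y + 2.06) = -4.77*y^4 + 0.92*y^3 - 2.89*y^2 - 4.38*y - 2.27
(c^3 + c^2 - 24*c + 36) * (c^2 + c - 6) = c^5 + 2*c^4 - 29*c^3 + 6*c^2 + 180*c - 216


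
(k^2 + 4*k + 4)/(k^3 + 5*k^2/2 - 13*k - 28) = 2*(k + 2)/(2*k^2 + k - 28)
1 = 1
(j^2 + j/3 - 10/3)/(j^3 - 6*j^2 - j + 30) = (j - 5/3)/(j^2 - 8*j + 15)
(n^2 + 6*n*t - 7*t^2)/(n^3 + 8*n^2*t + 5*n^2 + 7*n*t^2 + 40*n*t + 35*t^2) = (n - t)/(n^2 + n*t + 5*n + 5*t)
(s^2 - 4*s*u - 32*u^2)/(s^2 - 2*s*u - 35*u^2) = (-s^2 + 4*s*u + 32*u^2)/(-s^2 + 2*s*u + 35*u^2)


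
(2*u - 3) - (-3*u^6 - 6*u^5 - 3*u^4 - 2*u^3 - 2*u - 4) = 3*u^6 + 6*u^5 + 3*u^4 + 2*u^3 + 4*u + 1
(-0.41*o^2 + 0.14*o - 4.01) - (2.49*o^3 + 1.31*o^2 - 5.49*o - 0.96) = -2.49*o^3 - 1.72*o^2 + 5.63*o - 3.05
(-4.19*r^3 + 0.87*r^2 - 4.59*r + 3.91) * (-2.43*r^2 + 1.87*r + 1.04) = 10.1817*r^5 - 9.9494*r^4 + 8.423*r^3 - 17.1798*r^2 + 2.5381*r + 4.0664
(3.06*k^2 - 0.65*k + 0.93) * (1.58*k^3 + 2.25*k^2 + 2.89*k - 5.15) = 4.8348*k^5 + 5.858*k^4 + 8.8503*k^3 - 15.545*k^2 + 6.0352*k - 4.7895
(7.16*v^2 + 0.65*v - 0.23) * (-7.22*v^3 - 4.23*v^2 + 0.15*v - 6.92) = -51.6952*v^5 - 34.9798*v^4 - 0.0148999999999999*v^3 - 48.4768*v^2 - 4.5325*v + 1.5916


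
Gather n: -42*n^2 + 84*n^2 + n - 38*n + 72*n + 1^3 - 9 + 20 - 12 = 42*n^2 + 35*n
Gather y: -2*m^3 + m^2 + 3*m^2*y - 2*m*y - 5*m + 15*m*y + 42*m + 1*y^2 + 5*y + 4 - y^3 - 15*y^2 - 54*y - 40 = -2*m^3 + m^2 + 37*m - y^3 - 14*y^2 + y*(3*m^2 + 13*m - 49) - 36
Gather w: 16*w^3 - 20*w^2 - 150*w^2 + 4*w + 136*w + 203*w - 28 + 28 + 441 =16*w^3 - 170*w^2 + 343*w + 441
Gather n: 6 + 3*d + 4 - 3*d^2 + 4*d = -3*d^2 + 7*d + 10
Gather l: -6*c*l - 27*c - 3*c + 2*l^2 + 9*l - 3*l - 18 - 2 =-30*c + 2*l^2 + l*(6 - 6*c) - 20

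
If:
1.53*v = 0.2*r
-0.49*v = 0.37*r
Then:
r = 0.00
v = 0.00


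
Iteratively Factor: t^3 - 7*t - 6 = (t + 2)*(t^2 - 2*t - 3) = (t - 3)*(t + 2)*(t + 1)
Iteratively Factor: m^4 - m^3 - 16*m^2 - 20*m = (m)*(m^3 - m^2 - 16*m - 20) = m*(m - 5)*(m^2 + 4*m + 4) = m*(m - 5)*(m + 2)*(m + 2)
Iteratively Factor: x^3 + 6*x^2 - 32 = (x + 4)*(x^2 + 2*x - 8) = (x + 4)^2*(x - 2)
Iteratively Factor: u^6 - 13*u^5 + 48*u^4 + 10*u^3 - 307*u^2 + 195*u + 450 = (u - 3)*(u^5 - 10*u^4 + 18*u^3 + 64*u^2 - 115*u - 150) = (u - 5)*(u - 3)*(u^4 - 5*u^3 - 7*u^2 + 29*u + 30) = (u - 5)*(u - 3)*(u + 1)*(u^3 - 6*u^2 - u + 30) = (u - 5)*(u - 3)^2*(u + 1)*(u^2 - 3*u - 10) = (u - 5)^2*(u - 3)^2*(u + 1)*(u + 2)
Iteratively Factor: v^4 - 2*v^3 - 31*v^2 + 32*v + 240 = (v - 5)*(v^3 + 3*v^2 - 16*v - 48) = (v - 5)*(v - 4)*(v^2 + 7*v + 12) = (v - 5)*(v - 4)*(v + 3)*(v + 4)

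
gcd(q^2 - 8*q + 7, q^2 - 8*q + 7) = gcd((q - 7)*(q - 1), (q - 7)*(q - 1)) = q^2 - 8*q + 7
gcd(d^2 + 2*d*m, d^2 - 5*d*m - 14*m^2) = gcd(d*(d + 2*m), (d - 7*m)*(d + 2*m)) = d + 2*m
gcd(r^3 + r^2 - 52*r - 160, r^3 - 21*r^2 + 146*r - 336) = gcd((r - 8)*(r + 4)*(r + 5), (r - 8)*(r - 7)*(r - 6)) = r - 8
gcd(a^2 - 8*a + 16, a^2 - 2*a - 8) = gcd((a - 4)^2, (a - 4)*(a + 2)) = a - 4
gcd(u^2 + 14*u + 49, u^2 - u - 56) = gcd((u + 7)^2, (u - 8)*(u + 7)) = u + 7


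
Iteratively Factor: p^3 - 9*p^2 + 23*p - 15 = (p - 1)*(p^2 - 8*p + 15) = (p - 5)*(p - 1)*(p - 3)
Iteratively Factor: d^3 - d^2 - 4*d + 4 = (d + 2)*(d^2 - 3*d + 2) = (d - 2)*(d + 2)*(d - 1)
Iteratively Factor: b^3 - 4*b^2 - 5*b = (b + 1)*(b^2 - 5*b) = (b - 5)*(b + 1)*(b)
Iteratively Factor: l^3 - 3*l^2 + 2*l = (l)*(l^2 - 3*l + 2) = l*(l - 1)*(l - 2)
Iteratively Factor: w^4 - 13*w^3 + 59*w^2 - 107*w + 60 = (w - 4)*(w^3 - 9*w^2 + 23*w - 15) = (w - 5)*(w - 4)*(w^2 - 4*w + 3) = (w - 5)*(w - 4)*(w - 1)*(w - 3)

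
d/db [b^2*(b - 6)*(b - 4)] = 2*b*(2*b^2 - 15*b + 24)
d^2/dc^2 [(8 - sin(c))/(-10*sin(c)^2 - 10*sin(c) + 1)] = (-100*sin(c)^5 + 3300*sin(c)^4 + 2540*sin(c)^3 - 3690*sin(c)^2 - 4661*sin(c) - 1740)/(10*sin(c)^2 + 10*sin(c) - 1)^3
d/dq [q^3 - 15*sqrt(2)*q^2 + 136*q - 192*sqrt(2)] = 3*q^2 - 30*sqrt(2)*q + 136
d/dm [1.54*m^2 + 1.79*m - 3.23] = 3.08*m + 1.79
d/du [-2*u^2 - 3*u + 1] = -4*u - 3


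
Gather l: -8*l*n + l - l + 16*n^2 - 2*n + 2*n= -8*l*n + 16*n^2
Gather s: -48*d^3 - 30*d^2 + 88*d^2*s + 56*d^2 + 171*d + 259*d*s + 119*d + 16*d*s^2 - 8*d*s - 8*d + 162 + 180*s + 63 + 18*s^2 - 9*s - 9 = -48*d^3 + 26*d^2 + 282*d + s^2*(16*d + 18) + s*(88*d^2 + 251*d + 171) + 216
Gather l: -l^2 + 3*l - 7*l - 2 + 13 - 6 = -l^2 - 4*l + 5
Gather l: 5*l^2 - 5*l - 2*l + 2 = 5*l^2 - 7*l + 2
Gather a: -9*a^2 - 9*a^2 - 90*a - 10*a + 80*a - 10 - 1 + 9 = -18*a^2 - 20*a - 2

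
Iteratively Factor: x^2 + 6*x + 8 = (x + 4)*(x + 2)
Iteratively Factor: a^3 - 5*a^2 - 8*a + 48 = (a - 4)*(a^2 - a - 12) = (a - 4)^2*(a + 3)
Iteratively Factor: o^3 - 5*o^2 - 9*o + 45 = (o + 3)*(o^2 - 8*o + 15) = (o - 3)*(o + 3)*(o - 5)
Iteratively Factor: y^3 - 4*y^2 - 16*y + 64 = (y - 4)*(y^2 - 16) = (y - 4)^2*(y + 4)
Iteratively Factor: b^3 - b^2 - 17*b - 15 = (b - 5)*(b^2 + 4*b + 3) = (b - 5)*(b + 3)*(b + 1)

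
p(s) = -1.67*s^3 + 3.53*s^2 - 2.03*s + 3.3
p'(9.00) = -344.30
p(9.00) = -946.47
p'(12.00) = -638.75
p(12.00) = -2398.50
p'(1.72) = -4.71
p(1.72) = 1.75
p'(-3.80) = -101.20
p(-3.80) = 153.62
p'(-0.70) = -9.43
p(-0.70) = 7.02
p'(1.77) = -5.23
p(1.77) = 1.51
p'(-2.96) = -66.82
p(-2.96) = 83.55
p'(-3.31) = -80.29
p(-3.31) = 109.26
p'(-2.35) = -46.29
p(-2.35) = 49.24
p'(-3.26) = -78.29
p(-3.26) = 105.29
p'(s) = -5.01*s^2 + 7.06*s - 2.03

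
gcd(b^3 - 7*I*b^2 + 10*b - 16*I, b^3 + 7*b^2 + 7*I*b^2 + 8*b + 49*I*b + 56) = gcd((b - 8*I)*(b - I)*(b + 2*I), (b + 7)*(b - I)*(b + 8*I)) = b - I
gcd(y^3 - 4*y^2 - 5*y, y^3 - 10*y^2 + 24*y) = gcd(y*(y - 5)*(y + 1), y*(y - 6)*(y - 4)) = y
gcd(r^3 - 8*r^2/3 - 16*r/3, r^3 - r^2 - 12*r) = r^2 - 4*r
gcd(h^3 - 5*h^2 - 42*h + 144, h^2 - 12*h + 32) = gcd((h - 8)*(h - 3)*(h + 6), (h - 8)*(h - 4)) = h - 8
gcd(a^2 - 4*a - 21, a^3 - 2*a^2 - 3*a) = 1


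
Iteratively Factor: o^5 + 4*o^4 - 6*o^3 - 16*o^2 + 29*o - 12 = (o + 3)*(o^4 + o^3 - 9*o^2 + 11*o - 4) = (o - 1)*(o + 3)*(o^3 + 2*o^2 - 7*o + 4) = (o - 1)^2*(o + 3)*(o^2 + 3*o - 4) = (o - 1)^3*(o + 3)*(o + 4)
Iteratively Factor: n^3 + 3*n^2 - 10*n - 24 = (n - 3)*(n^2 + 6*n + 8) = (n - 3)*(n + 4)*(n + 2)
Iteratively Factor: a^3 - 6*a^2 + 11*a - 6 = (a - 3)*(a^2 - 3*a + 2) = (a - 3)*(a - 1)*(a - 2)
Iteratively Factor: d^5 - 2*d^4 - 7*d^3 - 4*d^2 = (d)*(d^4 - 2*d^3 - 7*d^2 - 4*d) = d*(d + 1)*(d^3 - 3*d^2 - 4*d) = d*(d - 4)*(d + 1)*(d^2 + d) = d^2*(d - 4)*(d + 1)*(d + 1)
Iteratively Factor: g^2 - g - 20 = (g + 4)*(g - 5)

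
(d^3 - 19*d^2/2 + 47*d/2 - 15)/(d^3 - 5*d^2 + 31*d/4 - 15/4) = 2*(d - 6)/(2*d - 3)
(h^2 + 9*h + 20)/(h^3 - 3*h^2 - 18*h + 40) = (h + 5)/(h^2 - 7*h + 10)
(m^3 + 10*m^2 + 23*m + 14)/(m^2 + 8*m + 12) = (m^2 + 8*m + 7)/(m + 6)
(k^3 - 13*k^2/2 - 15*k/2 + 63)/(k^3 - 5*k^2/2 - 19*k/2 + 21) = (k - 6)/(k - 2)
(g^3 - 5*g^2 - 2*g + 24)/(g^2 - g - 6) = g - 4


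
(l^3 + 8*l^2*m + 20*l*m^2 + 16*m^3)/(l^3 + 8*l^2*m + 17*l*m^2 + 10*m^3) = (l^2 + 6*l*m + 8*m^2)/(l^2 + 6*l*m + 5*m^2)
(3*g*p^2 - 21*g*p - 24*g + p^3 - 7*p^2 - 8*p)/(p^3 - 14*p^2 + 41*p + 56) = (3*g + p)/(p - 7)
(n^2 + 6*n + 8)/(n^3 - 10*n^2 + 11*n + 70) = (n + 4)/(n^2 - 12*n + 35)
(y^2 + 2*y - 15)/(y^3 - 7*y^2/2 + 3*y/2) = 2*(y + 5)/(y*(2*y - 1))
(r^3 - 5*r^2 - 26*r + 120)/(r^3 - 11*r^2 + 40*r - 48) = (r^2 - r - 30)/(r^2 - 7*r + 12)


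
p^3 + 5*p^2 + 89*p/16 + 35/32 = (p + 1/4)*(p + 5/4)*(p + 7/2)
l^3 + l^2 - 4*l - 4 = (l - 2)*(l + 1)*(l + 2)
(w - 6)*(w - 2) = w^2 - 8*w + 12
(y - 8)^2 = y^2 - 16*y + 64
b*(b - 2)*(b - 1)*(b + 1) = b^4 - 2*b^3 - b^2 + 2*b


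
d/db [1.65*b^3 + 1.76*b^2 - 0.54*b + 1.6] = 4.95*b^2 + 3.52*b - 0.54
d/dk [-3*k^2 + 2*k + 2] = 2 - 6*k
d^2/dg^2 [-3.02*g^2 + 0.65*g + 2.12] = -6.04000000000000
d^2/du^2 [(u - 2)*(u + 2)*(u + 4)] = 6*u + 8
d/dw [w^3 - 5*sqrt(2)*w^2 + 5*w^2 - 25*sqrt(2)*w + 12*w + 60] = 3*w^2 - 10*sqrt(2)*w + 10*w - 25*sqrt(2) + 12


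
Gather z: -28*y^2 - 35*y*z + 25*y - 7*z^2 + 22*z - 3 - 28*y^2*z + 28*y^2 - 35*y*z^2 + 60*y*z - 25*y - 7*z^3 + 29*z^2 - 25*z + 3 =-7*z^3 + z^2*(22 - 35*y) + z*(-28*y^2 + 25*y - 3)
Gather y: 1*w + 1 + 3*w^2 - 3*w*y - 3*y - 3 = 3*w^2 + w + y*(-3*w - 3) - 2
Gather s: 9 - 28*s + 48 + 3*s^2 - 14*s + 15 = 3*s^2 - 42*s + 72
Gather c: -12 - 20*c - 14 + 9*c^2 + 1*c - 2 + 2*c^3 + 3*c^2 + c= 2*c^3 + 12*c^2 - 18*c - 28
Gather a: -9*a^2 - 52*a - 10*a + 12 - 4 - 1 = -9*a^2 - 62*a + 7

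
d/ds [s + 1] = 1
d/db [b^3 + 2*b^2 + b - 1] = 3*b^2 + 4*b + 1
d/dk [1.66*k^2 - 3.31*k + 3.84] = 3.32*k - 3.31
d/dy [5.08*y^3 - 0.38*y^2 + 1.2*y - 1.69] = 15.24*y^2 - 0.76*y + 1.2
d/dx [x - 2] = 1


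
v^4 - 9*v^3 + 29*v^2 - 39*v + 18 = (v - 3)^2*(v - 2)*(v - 1)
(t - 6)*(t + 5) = t^2 - t - 30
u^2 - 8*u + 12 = (u - 6)*(u - 2)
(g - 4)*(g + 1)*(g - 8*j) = g^3 - 8*g^2*j - 3*g^2 + 24*g*j - 4*g + 32*j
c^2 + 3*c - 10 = (c - 2)*(c + 5)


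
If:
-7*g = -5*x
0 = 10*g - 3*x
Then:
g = 0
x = 0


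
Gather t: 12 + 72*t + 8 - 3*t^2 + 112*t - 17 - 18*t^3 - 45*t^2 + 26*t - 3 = -18*t^3 - 48*t^2 + 210*t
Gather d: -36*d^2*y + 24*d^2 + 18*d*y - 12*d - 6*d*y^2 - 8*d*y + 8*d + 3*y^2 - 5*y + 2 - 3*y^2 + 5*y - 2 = d^2*(24 - 36*y) + d*(-6*y^2 + 10*y - 4)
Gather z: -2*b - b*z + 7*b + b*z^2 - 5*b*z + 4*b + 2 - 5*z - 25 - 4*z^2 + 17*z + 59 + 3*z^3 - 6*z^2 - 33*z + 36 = 9*b + 3*z^3 + z^2*(b - 10) + z*(-6*b - 21) + 72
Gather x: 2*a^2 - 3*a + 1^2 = 2*a^2 - 3*a + 1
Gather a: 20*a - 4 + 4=20*a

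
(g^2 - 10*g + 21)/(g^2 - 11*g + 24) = (g - 7)/(g - 8)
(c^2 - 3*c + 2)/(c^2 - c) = (c - 2)/c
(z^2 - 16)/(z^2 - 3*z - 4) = (z + 4)/(z + 1)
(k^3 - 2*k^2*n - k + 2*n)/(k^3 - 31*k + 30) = (k^2 - 2*k*n + k - 2*n)/(k^2 + k - 30)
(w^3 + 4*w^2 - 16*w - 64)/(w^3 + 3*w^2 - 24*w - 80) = (w - 4)/(w - 5)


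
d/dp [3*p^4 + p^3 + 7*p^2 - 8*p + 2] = 12*p^3 + 3*p^2 + 14*p - 8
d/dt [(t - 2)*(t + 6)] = 2*t + 4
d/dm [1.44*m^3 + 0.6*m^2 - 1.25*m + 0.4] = 4.32*m^2 + 1.2*m - 1.25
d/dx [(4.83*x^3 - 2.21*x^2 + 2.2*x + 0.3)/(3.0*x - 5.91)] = (28.98*x^3 - 92.2659*x^2 + 26.1222*x - 13.902)/(9.0*x^2 - 35.46*x + 34.9281)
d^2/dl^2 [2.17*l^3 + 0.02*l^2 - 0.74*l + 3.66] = 13.02*l + 0.04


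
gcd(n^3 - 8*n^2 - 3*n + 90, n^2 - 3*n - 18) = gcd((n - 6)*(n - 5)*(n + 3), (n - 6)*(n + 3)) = n^2 - 3*n - 18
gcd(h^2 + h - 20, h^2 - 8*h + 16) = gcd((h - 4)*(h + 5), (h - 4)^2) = h - 4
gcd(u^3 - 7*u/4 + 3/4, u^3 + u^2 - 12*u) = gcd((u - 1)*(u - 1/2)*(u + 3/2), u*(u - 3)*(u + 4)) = 1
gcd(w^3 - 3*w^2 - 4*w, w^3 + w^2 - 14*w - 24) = w - 4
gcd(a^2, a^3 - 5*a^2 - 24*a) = a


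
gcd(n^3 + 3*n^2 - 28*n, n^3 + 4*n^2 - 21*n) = n^2 + 7*n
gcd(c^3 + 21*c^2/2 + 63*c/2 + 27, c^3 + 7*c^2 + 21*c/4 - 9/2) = c^2 + 15*c/2 + 9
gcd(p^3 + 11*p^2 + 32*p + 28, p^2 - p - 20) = 1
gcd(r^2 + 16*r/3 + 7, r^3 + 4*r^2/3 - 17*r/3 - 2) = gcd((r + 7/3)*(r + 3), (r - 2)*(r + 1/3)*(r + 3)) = r + 3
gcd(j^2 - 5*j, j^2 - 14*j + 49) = 1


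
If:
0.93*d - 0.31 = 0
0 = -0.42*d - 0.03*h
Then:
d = 0.33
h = -4.67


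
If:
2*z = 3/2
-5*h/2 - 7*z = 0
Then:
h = -21/10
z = 3/4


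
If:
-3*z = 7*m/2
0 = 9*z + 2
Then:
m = 4/21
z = -2/9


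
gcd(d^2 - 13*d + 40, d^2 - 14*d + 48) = d - 8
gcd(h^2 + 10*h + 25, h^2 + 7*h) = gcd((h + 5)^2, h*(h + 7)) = 1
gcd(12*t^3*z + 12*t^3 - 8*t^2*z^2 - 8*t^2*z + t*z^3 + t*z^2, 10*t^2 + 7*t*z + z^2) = 1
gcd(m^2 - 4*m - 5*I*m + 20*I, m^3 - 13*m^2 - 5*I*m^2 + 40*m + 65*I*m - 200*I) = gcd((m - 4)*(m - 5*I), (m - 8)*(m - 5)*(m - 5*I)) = m - 5*I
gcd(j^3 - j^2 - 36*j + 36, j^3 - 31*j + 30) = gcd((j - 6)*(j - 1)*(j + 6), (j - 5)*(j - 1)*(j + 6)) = j^2 + 5*j - 6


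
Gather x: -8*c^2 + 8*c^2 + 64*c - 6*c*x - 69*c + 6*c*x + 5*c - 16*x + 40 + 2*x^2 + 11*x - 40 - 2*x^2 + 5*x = 0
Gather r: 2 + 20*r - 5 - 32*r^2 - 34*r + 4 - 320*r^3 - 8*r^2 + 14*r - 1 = -320*r^3 - 40*r^2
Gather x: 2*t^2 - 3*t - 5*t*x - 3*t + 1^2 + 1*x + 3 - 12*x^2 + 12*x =2*t^2 - 6*t - 12*x^2 + x*(13 - 5*t) + 4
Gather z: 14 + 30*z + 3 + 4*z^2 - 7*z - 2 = 4*z^2 + 23*z + 15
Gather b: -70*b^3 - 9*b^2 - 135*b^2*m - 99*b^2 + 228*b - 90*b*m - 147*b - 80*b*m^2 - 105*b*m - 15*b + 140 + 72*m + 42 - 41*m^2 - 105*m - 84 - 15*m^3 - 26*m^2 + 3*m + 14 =-70*b^3 + b^2*(-135*m - 108) + b*(-80*m^2 - 195*m + 66) - 15*m^3 - 67*m^2 - 30*m + 112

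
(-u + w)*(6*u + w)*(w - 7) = -6*u^2*w + 42*u^2 + 5*u*w^2 - 35*u*w + w^3 - 7*w^2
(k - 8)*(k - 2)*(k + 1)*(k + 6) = k^4 - 3*k^3 - 48*k^2 + 52*k + 96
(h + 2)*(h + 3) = h^2 + 5*h + 6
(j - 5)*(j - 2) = j^2 - 7*j + 10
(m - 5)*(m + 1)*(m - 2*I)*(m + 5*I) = m^4 - 4*m^3 + 3*I*m^3 + 5*m^2 - 12*I*m^2 - 40*m - 15*I*m - 50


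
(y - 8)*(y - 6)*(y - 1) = y^3 - 15*y^2 + 62*y - 48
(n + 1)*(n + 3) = n^2 + 4*n + 3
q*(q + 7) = q^2 + 7*q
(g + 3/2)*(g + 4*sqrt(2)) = g^2 + 3*g/2 + 4*sqrt(2)*g + 6*sqrt(2)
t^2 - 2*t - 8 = (t - 4)*(t + 2)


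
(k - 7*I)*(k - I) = k^2 - 8*I*k - 7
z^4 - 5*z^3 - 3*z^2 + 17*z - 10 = (z - 5)*(z - 1)^2*(z + 2)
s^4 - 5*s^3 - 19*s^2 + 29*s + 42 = (s - 7)*(s - 2)*(s + 1)*(s + 3)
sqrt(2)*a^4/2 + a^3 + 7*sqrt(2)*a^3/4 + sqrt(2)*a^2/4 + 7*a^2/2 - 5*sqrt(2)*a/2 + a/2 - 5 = (a - 1)*(a + 2)*(a + 5/2)*(sqrt(2)*a/2 + 1)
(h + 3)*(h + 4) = h^2 + 7*h + 12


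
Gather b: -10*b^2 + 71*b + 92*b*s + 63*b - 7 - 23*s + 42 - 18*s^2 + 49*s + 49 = -10*b^2 + b*(92*s + 134) - 18*s^2 + 26*s + 84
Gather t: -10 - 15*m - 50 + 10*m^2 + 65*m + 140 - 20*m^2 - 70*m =-10*m^2 - 20*m + 80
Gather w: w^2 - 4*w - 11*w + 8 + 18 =w^2 - 15*w + 26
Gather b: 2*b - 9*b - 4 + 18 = 14 - 7*b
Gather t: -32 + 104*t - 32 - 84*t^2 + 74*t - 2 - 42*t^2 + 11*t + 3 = -126*t^2 + 189*t - 63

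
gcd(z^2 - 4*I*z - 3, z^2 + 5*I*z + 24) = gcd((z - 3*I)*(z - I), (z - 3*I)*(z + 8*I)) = z - 3*I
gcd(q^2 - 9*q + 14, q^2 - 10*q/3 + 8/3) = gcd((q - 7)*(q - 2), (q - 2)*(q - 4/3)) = q - 2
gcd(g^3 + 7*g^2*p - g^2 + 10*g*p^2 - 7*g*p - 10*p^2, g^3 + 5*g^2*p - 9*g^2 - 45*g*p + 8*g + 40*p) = g^2 + 5*g*p - g - 5*p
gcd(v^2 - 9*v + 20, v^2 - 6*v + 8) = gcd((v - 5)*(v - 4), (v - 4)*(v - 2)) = v - 4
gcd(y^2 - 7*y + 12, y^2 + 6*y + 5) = 1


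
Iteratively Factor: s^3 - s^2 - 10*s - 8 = (s + 1)*(s^2 - 2*s - 8) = (s + 1)*(s + 2)*(s - 4)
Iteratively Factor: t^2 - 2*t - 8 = (t - 4)*(t + 2)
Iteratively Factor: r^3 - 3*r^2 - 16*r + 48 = (r - 3)*(r^2 - 16) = (r - 4)*(r - 3)*(r + 4)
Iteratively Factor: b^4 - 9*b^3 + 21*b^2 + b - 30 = (b - 3)*(b^3 - 6*b^2 + 3*b + 10) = (b - 3)*(b + 1)*(b^2 - 7*b + 10) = (b - 3)*(b - 2)*(b + 1)*(b - 5)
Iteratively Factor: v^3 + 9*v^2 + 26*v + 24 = (v + 3)*(v^2 + 6*v + 8) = (v + 2)*(v + 3)*(v + 4)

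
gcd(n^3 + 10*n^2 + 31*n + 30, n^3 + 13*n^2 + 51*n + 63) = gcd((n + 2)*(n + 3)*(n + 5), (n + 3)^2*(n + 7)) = n + 3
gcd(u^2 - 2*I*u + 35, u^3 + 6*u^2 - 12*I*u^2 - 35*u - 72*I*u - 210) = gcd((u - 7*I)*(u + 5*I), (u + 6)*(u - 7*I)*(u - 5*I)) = u - 7*I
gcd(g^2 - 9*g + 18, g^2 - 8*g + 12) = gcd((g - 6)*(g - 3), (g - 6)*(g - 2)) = g - 6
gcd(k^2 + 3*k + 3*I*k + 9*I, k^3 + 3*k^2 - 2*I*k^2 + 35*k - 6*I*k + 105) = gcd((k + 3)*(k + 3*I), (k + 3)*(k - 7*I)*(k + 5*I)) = k + 3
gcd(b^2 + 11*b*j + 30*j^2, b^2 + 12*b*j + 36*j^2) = b + 6*j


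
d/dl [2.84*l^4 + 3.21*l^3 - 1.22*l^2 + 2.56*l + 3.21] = 11.36*l^3 + 9.63*l^2 - 2.44*l + 2.56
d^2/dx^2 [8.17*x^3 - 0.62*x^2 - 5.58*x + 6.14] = 49.02*x - 1.24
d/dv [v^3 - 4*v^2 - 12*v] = 3*v^2 - 8*v - 12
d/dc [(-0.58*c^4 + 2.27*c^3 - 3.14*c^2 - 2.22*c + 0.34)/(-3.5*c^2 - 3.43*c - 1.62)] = (4.06*c^5 - 1.9768*c^4 - 11.8138*c^3 - 8.032*c^2 + 12.5536*c + 4.7626)/(12.25*c^4 + 24.01*c^3 + 23.1049*c^2 + 11.1132*c + 2.6244)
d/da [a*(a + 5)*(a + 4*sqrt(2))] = 3*a^2 + 10*a + 8*sqrt(2)*a + 20*sqrt(2)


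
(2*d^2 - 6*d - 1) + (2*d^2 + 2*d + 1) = 4*d^2 - 4*d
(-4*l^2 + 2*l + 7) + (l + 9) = -4*l^2 + 3*l + 16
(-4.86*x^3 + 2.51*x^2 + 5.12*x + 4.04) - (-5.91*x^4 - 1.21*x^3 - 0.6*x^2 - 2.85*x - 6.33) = 5.91*x^4 - 3.65*x^3 + 3.11*x^2 + 7.97*x + 10.37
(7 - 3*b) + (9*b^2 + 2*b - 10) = 9*b^2 - b - 3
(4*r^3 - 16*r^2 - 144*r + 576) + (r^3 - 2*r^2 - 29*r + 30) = 5*r^3 - 18*r^2 - 173*r + 606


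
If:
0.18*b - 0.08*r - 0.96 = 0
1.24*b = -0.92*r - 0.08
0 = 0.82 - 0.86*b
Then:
No Solution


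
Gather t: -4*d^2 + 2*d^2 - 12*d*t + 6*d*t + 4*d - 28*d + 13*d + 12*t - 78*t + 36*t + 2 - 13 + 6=-2*d^2 - 11*d + t*(-6*d - 30) - 5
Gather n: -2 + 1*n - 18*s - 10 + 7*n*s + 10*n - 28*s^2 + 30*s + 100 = n*(7*s + 11) - 28*s^2 + 12*s + 88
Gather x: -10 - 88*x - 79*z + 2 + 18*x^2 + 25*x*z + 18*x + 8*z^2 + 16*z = 18*x^2 + x*(25*z - 70) + 8*z^2 - 63*z - 8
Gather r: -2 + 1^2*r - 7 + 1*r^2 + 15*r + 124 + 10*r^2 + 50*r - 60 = 11*r^2 + 66*r + 55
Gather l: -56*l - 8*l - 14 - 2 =-64*l - 16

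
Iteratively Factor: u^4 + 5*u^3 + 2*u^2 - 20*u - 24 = (u + 3)*(u^3 + 2*u^2 - 4*u - 8) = (u - 2)*(u + 3)*(u^2 + 4*u + 4) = (u - 2)*(u + 2)*(u + 3)*(u + 2)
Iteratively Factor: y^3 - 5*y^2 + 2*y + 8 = (y + 1)*(y^2 - 6*y + 8) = (y - 2)*(y + 1)*(y - 4)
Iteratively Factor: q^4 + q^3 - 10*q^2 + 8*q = (q - 1)*(q^3 + 2*q^2 - 8*q) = (q - 1)*(q + 4)*(q^2 - 2*q) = (q - 2)*(q - 1)*(q + 4)*(q)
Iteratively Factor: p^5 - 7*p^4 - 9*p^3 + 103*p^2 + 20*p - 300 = (p + 2)*(p^4 - 9*p^3 + 9*p^2 + 85*p - 150) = (p - 5)*(p + 2)*(p^3 - 4*p^2 - 11*p + 30) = (p - 5)^2*(p + 2)*(p^2 + p - 6) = (p - 5)^2*(p + 2)*(p + 3)*(p - 2)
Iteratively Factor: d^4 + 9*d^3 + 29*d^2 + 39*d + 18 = (d + 3)*(d^3 + 6*d^2 + 11*d + 6) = (d + 2)*(d + 3)*(d^2 + 4*d + 3) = (d + 1)*(d + 2)*(d + 3)*(d + 3)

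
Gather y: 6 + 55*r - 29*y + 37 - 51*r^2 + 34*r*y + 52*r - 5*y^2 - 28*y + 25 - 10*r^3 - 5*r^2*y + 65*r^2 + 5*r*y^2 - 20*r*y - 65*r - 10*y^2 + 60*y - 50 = -10*r^3 + 14*r^2 + 42*r + y^2*(5*r - 15) + y*(-5*r^2 + 14*r + 3) + 18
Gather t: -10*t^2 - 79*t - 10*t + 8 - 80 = -10*t^2 - 89*t - 72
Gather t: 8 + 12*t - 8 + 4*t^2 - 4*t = 4*t^2 + 8*t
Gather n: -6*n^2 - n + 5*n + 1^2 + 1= -6*n^2 + 4*n + 2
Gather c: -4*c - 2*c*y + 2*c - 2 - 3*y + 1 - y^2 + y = c*(-2*y - 2) - y^2 - 2*y - 1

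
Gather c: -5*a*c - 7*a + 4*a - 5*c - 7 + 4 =-3*a + c*(-5*a - 5) - 3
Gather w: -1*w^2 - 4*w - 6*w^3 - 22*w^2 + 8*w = -6*w^3 - 23*w^2 + 4*w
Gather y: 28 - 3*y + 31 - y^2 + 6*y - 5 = -y^2 + 3*y + 54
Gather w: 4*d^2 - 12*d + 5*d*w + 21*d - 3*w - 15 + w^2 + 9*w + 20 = 4*d^2 + 9*d + w^2 + w*(5*d + 6) + 5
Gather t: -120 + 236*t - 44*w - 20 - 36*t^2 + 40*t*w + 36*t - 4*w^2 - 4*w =-36*t^2 + t*(40*w + 272) - 4*w^2 - 48*w - 140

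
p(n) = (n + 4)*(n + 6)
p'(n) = 2*n + 10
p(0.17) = 25.73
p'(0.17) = 10.34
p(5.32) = 105.50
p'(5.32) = 20.64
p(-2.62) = 4.66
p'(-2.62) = 4.76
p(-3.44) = 1.43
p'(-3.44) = 3.12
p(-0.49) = 19.34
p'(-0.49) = 9.02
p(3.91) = 78.39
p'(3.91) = 17.82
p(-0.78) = 16.81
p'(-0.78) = 8.44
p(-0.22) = 21.85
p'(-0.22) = 9.56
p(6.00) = 120.00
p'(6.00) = 22.00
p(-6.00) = 0.00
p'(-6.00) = -2.00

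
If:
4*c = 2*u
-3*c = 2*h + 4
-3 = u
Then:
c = -3/2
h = 1/4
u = -3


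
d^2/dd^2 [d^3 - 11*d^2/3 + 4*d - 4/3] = 6*d - 22/3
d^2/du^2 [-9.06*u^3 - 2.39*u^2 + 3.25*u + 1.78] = -54.36*u - 4.78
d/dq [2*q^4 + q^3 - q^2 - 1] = q*(8*q^2 + 3*q - 2)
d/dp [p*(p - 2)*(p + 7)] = 3*p^2 + 10*p - 14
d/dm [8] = 0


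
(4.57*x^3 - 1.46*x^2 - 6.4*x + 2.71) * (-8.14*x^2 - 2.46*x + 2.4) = -37.1998*x^5 + 0.642200000000001*x^4 + 66.6556*x^3 - 9.8194*x^2 - 22.0266*x + 6.504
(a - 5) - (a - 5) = 0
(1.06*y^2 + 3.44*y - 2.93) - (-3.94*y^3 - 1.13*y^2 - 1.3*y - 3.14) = 3.94*y^3 + 2.19*y^2 + 4.74*y + 0.21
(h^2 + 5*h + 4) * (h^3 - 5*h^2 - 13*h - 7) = h^5 - 34*h^3 - 92*h^2 - 87*h - 28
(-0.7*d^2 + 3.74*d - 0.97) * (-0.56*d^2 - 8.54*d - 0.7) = 0.392*d^4 + 3.8836*d^3 - 30.9064*d^2 + 5.6658*d + 0.679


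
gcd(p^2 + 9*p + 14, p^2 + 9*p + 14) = p^2 + 9*p + 14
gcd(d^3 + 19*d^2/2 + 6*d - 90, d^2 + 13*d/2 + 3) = d + 6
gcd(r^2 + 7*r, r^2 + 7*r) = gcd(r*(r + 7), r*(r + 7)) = r^2 + 7*r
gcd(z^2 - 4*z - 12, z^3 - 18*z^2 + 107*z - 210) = z - 6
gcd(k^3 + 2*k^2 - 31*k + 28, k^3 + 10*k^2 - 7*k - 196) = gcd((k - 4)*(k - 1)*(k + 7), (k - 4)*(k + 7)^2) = k^2 + 3*k - 28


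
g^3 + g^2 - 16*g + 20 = (g - 2)^2*(g + 5)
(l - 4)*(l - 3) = l^2 - 7*l + 12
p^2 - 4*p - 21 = (p - 7)*(p + 3)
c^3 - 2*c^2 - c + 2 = (c - 2)*(c - 1)*(c + 1)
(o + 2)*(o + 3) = o^2 + 5*o + 6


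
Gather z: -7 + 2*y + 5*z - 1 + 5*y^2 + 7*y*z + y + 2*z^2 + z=5*y^2 + 3*y + 2*z^2 + z*(7*y + 6) - 8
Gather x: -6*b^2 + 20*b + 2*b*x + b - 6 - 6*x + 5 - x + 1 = -6*b^2 + 21*b + x*(2*b - 7)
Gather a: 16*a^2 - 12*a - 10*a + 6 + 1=16*a^2 - 22*a + 7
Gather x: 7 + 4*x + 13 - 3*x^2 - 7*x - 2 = -3*x^2 - 3*x + 18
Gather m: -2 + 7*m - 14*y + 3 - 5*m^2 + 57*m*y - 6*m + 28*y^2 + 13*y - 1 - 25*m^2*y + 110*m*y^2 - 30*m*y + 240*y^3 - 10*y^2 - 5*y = m^2*(-25*y - 5) + m*(110*y^2 + 27*y + 1) + 240*y^3 + 18*y^2 - 6*y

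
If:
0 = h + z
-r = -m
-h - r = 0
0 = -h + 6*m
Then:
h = 0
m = 0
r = 0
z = 0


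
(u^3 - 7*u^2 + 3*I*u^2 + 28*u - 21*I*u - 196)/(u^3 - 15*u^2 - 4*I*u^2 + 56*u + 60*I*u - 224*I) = (u + 7*I)/(u - 8)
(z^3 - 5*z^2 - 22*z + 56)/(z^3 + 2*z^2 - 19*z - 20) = (z^3 - 5*z^2 - 22*z + 56)/(z^3 + 2*z^2 - 19*z - 20)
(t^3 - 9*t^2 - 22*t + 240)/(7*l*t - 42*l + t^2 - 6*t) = (t^2 - 3*t - 40)/(7*l + t)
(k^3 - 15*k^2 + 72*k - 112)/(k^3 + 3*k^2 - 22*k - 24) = (k^2 - 11*k + 28)/(k^2 + 7*k + 6)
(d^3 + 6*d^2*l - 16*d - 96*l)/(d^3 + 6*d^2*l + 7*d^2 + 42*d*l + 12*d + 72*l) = (d - 4)/(d + 3)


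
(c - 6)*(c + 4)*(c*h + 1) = c^3*h - 2*c^2*h + c^2 - 24*c*h - 2*c - 24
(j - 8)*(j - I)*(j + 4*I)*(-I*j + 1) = -I*j^4 + 4*j^3 + 8*I*j^3 - 32*j^2 - I*j^2 + 4*j + 8*I*j - 32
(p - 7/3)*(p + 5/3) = p^2 - 2*p/3 - 35/9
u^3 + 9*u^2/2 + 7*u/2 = u*(u + 1)*(u + 7/2)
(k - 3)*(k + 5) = k^2 + 2*k - 15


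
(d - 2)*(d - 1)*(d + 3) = d^3 - 7*d + 6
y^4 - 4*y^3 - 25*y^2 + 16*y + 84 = (y - 7)*(y - 2)*(y + 2)*(y + 3)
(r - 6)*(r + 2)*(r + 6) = r^3 + 2*r^2 - 36*r - 72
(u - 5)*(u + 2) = u^2 - 3*u - 10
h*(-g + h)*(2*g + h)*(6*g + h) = -12*g^3*h + 4*g^2*h^2 + 7*g*h^3 + h^4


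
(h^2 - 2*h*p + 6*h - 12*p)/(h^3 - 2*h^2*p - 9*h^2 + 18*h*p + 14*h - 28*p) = (h + 6)/(h^2 - 9*h + 14)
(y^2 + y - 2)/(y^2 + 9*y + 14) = (y - 1)/(y + 7)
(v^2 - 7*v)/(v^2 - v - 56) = v*(7 - v)/(-v^2 + v + 56)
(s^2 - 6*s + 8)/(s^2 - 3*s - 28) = (-s^2 + 6*s - 8)/(-s^2 + 3*s + 28)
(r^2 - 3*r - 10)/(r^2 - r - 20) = (r + 2)/(r + 4)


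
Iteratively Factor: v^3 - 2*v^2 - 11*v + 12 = (v - 4)*(v^2 + 2*v - 3) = (v - 4)*(v - 1)*(v + 3)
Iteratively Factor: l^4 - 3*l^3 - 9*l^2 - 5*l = (l + 1)*(l^3 - 4*l^2 - 5*l) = (l + 1)^2*(l^2 - 5*l) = (l - 5)*(l + 1)^2*(l)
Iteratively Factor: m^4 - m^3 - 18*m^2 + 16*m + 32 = (m + 1)*(m^3 - 2*m^2 - 16*m + 32) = (m - 2)*(m + 1)*(m^2 - 16) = (m - 2)*(m + 1)*(m + 4)*(m - 4)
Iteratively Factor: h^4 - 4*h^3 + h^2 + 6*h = (h - 3)*(h^3 - h^2 - 2*h) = (h - 3)*(h + 1)*(h^2 - 2*h) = (h - 3)*(h - 2)*(h + 1)*(h)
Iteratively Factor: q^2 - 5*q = (q - 5)*(q)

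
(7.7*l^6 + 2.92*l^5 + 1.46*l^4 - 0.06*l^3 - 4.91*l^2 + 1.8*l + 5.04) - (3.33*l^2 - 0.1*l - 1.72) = 7.7*l^6 + 2.92*l^5 + 1.46*l^4 - 0.06*l^3 - 8.24*l^2 + 1.9*l + 6.76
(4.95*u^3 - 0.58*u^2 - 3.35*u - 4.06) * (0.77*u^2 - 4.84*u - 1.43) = 3.8115*u^5 - 24.4046*u^4 - 6.8508*u^3 + 13.9172*u^2 + 24.4409*u + 5.8058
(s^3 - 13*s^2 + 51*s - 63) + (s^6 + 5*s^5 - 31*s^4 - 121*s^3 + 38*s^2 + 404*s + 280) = s^6 + 5*s^5 - 31*s^4 - 120*s^3 + 25*s^2 + 455*s + 217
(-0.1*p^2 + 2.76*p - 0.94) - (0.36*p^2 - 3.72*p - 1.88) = -0.46*p^2 + 6.48*p + 0.94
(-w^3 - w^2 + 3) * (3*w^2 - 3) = -3*w^5 - 3*w^4 + 3*w^3 + 12*w^2 - 9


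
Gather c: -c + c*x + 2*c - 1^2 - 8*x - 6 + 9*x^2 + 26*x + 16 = c*(x + 1) + 9*x^2 + 18*x + 9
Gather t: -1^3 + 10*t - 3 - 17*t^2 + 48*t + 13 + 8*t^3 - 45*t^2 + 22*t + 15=8*t^3 - 62*t^2 + 80*t + 24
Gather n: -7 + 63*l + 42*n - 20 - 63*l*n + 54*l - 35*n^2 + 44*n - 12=117*l - 35*n^2 + n*(86 - 63*l) - 39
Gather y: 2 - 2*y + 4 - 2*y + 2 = 8 - 4*y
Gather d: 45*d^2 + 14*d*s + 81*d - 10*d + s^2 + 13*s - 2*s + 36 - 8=45*d^2 + d*(14*s + 71) + s^2 + 11*s + 28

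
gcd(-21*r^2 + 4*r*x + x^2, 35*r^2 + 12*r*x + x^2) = 7*r + x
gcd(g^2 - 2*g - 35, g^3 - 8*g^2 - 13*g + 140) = g - 7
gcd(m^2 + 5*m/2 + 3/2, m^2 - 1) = m + 1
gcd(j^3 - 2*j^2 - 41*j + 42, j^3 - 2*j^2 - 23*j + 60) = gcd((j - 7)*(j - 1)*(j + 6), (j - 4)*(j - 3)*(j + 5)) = 1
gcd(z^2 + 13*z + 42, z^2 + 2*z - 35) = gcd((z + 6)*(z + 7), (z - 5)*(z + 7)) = z + 7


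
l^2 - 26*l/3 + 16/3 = (l - 8)*(l - 2/3)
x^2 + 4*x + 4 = (x + 2)^2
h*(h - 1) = h^2 - h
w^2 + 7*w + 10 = (w + 2)*(w + 5)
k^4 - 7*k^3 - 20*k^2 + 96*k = k*(k - 8)*(k - 3)*(k + 4)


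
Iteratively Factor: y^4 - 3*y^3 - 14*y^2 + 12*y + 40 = (y - 2)*(y^3 - y^2 - 16*y - 20) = (y - 2)*(y + 2)*(y^2 - 3*y - 10) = (y - 2)*(y + 2)^2*(y - 5)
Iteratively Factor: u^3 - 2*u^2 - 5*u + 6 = (u + 2)*(u^2 - 4*u + 3) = (u - 1)*(u + 2)*(u - 3)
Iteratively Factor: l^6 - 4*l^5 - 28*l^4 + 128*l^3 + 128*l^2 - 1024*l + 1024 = (l + 4)*(l^5 - 8*l^4 + 4*l^3 + 112*l^2 - 320*l + 256) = (l - 2)*(l + 4)*(l^4 - 6*l^3 - 8*l^2 + 96*l - 128) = (l - 2)*(l + 4)^2*(l^3 - 10*l^2 + 32*l - 32) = (l - 4)*(l - 2)*(l + 4)^2*(l^2 - 6*l + 8) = (l - 4)^2*(l - 2)*(l + 4)^2*(l - 2)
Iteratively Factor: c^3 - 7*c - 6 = (c + 2)*(c^2 - 2*c - 3) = (c + 1)*(c + 2)*(c - 3)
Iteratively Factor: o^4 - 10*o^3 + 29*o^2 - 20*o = (o - 4)*(o^3 - 6*o^2 + 5*o) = (o - 4)*(o - 1)*(o^2 - 5*o) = o*(o - 4)*(o - 1)*(o - 5)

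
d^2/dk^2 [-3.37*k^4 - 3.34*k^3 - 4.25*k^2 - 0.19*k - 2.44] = -40.44*k^2 - 20.04*k - 8.5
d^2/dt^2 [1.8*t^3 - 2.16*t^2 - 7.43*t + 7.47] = 10.8*t - 4.32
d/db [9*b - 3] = 9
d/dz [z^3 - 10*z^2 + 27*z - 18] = 3*z^2 - 20*z + 27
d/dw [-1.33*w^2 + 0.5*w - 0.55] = 0.5 - 2.66*w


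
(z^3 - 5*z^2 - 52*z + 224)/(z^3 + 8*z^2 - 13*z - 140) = (z - 8)/(z + 5)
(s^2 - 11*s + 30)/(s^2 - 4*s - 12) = (s - 5)/(s + 2)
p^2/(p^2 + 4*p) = p/(p + 4)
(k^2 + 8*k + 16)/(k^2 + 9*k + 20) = (k + 4)/(k + 5)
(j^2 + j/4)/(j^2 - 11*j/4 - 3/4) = j/(j - 3)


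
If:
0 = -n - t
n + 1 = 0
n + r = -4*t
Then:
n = -1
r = -3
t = 1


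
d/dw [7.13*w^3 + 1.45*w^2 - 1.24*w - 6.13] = 21.39*w^2 + 2.9*w - 1.24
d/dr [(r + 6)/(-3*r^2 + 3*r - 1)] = (3*r^2 + 36*r - 19)/(9*r^4 - 18*r^3 + 15*r^2 - 6*r + 1)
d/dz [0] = 0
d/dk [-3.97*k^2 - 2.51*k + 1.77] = -7.94*k - 2.51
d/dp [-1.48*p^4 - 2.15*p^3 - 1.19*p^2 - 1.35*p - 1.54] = -5.92*p^3 - 6.45*p^2 - 2.38*p - 1.35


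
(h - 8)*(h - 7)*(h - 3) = h^3 - 18*h^2 + 101*h - 168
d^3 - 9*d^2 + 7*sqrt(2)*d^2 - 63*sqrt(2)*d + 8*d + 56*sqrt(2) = (d - 8)*(d - 1)*(d + 7*sqrt(2))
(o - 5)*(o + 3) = o^2 - 2*o - 15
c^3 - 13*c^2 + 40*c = c*(c - 8)*(c - 5)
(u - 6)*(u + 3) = u^2 - 3*u - 18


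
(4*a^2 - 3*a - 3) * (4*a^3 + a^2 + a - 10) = 16*a^5 - 8*a^4 - 11*a^3 - 46*a^2 + 27*a + 30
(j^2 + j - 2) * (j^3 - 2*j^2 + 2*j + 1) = j^5 - j^4 - 2*j^3 + 7*j^2 - 3*j - 2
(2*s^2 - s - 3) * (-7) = -14*s^2 + 7*s + 21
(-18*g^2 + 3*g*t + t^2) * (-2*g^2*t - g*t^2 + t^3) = 36*g^4*t + 12*g^3*t^2 - 23*g^2*t^3 + 2*g*t^4 + t^5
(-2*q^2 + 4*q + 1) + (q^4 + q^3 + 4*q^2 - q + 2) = q^4 + q^3 + 2*q^2 + 3*q + 3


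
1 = 1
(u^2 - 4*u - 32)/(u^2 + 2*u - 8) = (u - 8)/(u - 2)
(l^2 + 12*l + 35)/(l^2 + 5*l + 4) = (l^2 + 12*l + 35)/(l^2 + 5*l + 4)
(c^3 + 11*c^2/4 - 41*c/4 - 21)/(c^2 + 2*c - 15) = (c^2 + 23*c/4 + 7)/(c + 5)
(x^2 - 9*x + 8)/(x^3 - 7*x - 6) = (-x^2 + 9*x - 8)/(-x^3 + 7*x + 6)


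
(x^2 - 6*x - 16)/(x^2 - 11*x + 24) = (x + 2)/(x - 3)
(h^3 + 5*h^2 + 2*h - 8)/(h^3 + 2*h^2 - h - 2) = (h + 4)/(h + 1)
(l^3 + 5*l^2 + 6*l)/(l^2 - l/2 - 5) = 2*l*(l + 3)/(2*l - 5)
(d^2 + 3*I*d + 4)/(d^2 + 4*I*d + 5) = (d + 4*I)/(d + 5*I)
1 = 1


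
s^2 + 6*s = s*(s + 6)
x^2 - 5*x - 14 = (x - 7)*(x + 2)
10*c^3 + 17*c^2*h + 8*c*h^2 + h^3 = (c + h)*(2*c + h)*(5*c + h)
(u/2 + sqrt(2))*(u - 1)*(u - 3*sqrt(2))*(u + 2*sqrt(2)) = u^4/2 - u^3/2 + sqrt(2)*u^3/2 - 8*u^2 - sqrt(2)*u^2/2 - 12*sqrt(2)*u + 8*u + 12*sqrt(2)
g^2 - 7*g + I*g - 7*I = (g - 7)*(g + I)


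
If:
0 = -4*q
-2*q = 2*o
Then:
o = 0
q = 0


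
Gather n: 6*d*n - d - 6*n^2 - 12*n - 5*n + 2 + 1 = -d - 6*n^2 + n*(6*d - 17) + 3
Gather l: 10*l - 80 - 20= 10*l - 100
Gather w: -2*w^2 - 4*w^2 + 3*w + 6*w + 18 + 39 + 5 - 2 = -6*w^2 + 9*w + 60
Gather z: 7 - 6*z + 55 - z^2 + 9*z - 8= -z^2 + 3*z + 54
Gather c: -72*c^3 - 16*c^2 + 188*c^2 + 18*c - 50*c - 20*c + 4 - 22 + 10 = -72*c^3 + 172*c^2 - 52*c - 8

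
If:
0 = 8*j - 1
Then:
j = 1/8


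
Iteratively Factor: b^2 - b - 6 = (b + 2)*(b - 3)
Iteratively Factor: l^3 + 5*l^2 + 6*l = (l + 2)*(l^2 + 3*l) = (l + 2)*(l + 3)*(l)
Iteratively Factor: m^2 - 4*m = (m)*(m - 4)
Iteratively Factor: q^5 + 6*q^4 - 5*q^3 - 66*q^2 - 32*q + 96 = (q - 1)*(q^4 + 7*q^3 + 2*q^2 - 64*q - 96) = (q - 1)*(q + 4)*(q^3 + 3*q^2 - 10*q - 24) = (q - 3)*(q - 1)*(q + 4)*(q^2 + 6*q + 8) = (q - 3)*(q - 1)*(q + 2)*(q + 4)*(q + 4)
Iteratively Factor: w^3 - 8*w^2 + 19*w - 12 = (w - 1)*(w^2 - 7*w + 12) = (w - 4)*(w - 1)*(w - 3)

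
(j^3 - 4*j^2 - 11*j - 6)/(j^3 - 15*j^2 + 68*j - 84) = (j^2 + 2*j + 1)/(j^2 - 9*j + 14)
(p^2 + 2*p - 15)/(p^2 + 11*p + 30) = (p - 3)/(p + 6)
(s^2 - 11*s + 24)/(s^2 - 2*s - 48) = (s - 3)/(s + 6)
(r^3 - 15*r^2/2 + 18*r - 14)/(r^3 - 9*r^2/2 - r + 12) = (2*r^2 - 11*r + 14)/(2*r^2 - 5*r - 12)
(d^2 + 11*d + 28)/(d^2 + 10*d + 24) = (d + 7)/(d + 6)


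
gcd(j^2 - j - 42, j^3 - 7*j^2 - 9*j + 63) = j - 7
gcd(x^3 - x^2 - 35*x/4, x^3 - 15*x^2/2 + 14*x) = x^2 - 7*x/2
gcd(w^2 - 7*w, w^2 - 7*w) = w^2 - 7*w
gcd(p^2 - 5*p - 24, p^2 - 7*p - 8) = p - 8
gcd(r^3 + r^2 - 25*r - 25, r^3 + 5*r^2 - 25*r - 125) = r^2 - 25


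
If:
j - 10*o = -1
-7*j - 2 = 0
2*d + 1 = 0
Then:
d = -1/2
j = -2/7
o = 1/14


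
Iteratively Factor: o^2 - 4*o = (o - 4)*(o)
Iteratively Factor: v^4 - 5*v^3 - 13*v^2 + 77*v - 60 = (v + 4)*(v^3 - 9*v^2 + 23*v - 15) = (v - 5)*(v + 4)*(v^2 - 4*v + 3) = (v - 5)*(v - 1)*(v + 4)*(v - 3)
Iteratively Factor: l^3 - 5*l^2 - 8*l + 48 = (l + 3)*(l^2 - 8*l + 16) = (l - 4)*(l + 3)*(l - 4)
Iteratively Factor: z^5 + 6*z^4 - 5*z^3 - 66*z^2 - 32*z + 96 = (z + 2)*(z^4 + 4*z^3 - 13*z^2 - 40*z + 48) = (z + 2)*(z + 4)*(z^3 - 13*z + 12) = (z + 2)*(z + 4)^2*(z^2 - 4*z + 3) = (z - 1)*(z + 2)*(z + 4)^2*(z - 3)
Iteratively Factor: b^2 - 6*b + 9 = (b - 3)*(b - 3)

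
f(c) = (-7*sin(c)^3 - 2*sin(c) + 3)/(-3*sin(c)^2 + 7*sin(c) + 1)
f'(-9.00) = 4.38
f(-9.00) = -1.80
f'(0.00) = -23.00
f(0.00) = 3.00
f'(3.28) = 48749.60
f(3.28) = -144.08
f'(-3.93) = 1.90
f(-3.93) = -0.21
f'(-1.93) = -0.17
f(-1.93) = -1.30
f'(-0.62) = -1.02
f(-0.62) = -1.36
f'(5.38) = 0.03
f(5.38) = -1.25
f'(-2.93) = 72.79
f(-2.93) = -5.78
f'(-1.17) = 0.18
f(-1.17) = -1.29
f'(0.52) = -1.95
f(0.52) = 0.31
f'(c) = (6*sin(c)*cos(c) - 7*cos(c))*(-7*sin(c)^3 - 2*sin(c) + 3)/(-3*sin(c)^2 + 7*sin(c) + 1)^2 + (-21*sin(c)^2*cos(c) - 2*cos(c))/(-3*sin(c)^2 + 7*sin(c) + 1)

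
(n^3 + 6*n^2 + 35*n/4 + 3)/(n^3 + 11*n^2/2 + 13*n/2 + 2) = (n + 3/2)/(n + 1)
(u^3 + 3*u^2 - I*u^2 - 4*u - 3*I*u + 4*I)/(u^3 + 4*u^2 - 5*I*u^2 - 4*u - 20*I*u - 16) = (u - 1)/(u - 4*I)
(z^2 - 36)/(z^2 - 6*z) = (z + 6)/z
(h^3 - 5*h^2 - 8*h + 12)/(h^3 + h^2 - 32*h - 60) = (h - 1)/(h + 5)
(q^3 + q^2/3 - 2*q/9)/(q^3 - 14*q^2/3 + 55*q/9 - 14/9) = q*(3*q + 2)/(3*q^2 - 13*q + 14)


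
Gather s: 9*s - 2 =9*s - 2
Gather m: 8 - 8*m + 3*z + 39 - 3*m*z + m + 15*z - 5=m*(-3*z - 7) + 18*z + 42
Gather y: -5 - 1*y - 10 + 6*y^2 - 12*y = 6*y^2 - 13*y - 15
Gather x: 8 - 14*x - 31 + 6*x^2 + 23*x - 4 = 6*x^2 + 9*x - 27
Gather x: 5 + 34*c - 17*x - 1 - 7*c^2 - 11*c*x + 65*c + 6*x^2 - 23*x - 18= -7*c^2 + 99*c + 6*x^2 + x*(-11*c - 40) - 14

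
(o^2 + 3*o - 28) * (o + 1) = o^3 + 4*o^2 - 25*o - 28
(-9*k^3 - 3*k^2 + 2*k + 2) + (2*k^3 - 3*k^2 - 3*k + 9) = -7*k^3 - 6*k^2 - k + 11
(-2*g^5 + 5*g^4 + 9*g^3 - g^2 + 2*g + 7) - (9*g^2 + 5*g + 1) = -2*g^5 + 5*g^4 + 9*g^3 - 10*g^2 - 3*g + 6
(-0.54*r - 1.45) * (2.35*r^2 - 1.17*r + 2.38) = -1.269*r^3 - 2.7757*r^2 + 0.4113*r - 3.451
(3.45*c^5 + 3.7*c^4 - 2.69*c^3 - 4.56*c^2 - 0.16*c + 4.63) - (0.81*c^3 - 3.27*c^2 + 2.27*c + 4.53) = 3.45*c^5 + 3.7*c^4 - 3.5*c^3 - 1.29*c^2 - 2.43*c + 0.0999999999999996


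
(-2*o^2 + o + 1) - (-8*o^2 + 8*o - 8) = 6*o^2 - 7*o + 9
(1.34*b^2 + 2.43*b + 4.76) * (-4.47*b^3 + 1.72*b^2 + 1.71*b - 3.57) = -5.9898*b^5 - 8.5573*b^4 - 14.8062*b^3 + 7.5587*b^2 - 0.535500000000001*b - 16.9932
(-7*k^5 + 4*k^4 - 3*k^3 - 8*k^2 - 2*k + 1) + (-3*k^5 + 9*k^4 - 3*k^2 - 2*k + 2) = -10*k^5 + 13*k^4 - 3*k^3 - 11*k^2 - 4*k + 3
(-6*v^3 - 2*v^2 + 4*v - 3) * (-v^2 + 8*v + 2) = 6*v^5 - 46*v^4 - 32*v^3 + 31*v^2 - 16*v - 6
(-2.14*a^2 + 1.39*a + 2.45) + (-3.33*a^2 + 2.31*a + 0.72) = -5.47*a^2 + 3.7*a + 3.17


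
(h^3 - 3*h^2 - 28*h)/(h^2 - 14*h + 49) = h*(h + 4)/(h - 7)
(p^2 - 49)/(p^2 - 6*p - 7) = (p + 7)/(p + 1)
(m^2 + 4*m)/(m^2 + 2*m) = (m + 4)/(m + 2)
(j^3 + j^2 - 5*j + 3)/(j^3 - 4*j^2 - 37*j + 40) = (j^2 + 2*j - 3)/(j^2 - 3*j - 40)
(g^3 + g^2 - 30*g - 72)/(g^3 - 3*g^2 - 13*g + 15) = (g^2 - 2*g - 24)/(g^2 - 6*g + 5)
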